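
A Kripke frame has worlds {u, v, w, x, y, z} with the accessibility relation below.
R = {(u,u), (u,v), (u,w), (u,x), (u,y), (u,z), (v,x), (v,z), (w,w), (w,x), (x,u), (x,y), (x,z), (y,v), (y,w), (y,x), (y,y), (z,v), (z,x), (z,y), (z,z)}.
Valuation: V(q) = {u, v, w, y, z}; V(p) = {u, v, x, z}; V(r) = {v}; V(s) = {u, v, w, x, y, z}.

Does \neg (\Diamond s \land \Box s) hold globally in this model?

No

Let φ = \neg (\Diamond s \land \Box s). Evaluate φ at each world:
  u (successors {u, v, w, x, y, z}): φ is false.
  v (successors {x, z}): φ is false.
  w (successors {w, x}): φ is false.
  x (successors {u, y, z}): φ is false.
  y (successors {v, w, x, y}): φ is false.
  z (successors {v, x, y, z}): φ is false.
Detail at u (counterexample):
  At u: \Diamond s \land \Box s is true, so \neg (\Diamond s \land \Box s) is false.
    At u: \Diamond s is true, \Box s is true, so \Diamond s \land \Box s is true.
      At u: \Diamond s requires s at some successor in {u, v, w, x, y, z}.
        s holds at u, so \Diamond s is true at u.
      At u: \Box s requires s at every successor {u, v, w, x, y, z}.
        At u: s is true.
        At v: s is true.
        At w: s is true.
        At x: s is true.
        At y: s is true.
        At z: s is true.
      So \Box s is true at u.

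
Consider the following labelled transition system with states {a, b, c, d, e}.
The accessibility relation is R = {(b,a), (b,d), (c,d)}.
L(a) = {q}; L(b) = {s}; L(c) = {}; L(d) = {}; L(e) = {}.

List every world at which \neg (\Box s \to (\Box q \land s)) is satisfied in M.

Let φ = \neg (\Box s \to (\Box q \land s)). Evaluate φ at each world:
  a (successors ∅): φ is true.
  b (successors {a, d}): φ is false.
  c (successors {d}): φ is false.
  d (successors ∅): φ is true.
  e (successors ∅): φ is true.
For instance, at b:
  At b: \Box s \to (\Box q \land s) is true, so \neg (\Box s \to (\Box q \land s)) is false.
    At b: \Box s is false, \Box q \land s is false, so \Box s \to (\Box q \land s) is true.
      At b: \Box s requires s at every successor {a, d}.
        s fails at a, so \Box s is false at b.
      At b: \Box q is false, s is true, so \Box q \land s is false.
Satisfying worlds: {a, d, e}

a, d, e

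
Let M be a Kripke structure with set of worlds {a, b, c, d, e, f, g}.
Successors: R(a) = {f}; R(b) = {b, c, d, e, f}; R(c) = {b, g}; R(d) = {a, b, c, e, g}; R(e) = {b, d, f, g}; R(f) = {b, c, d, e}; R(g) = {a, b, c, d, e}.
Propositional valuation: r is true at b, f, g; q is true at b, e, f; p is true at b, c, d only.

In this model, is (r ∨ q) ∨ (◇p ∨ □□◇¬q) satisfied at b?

Yes

At b: r ∨ q is true, ◇p ∨ □□◇¬q is true, so (r ∨ q) ∨ (◇p ∨ □□◇¬q) is true.
  At b: ◇p is true, □□◇¬q is false, so ◇p ∨ □□◇¬q is true.
    At b: ◇p requires p at some successor in {b, c, d, e, f}.
      p holds at b, so ◇p is true at b.
    At b: □□◇¬q requires □◇¬q at every successor {b, c, d, e, f}.
      □◇¬q fails at d, so □□◇¬q is false at b.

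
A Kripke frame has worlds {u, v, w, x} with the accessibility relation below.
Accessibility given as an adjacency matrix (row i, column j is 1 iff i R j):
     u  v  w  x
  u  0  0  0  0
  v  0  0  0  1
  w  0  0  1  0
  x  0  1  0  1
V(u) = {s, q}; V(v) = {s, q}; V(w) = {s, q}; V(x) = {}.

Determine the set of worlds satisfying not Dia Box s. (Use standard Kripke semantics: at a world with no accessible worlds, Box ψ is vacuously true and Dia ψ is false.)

Let φ = not Dia Box s. Evaluate φ at each world:
  u (successors ∅): φ is true.
  v (successors {x}): φ is true.
  w (successors {w}): φ is false.
  x (successors {v, x}): φ is true.
For instance, at w:
  At w: Dia Box s is true, so not Dia Box s is false.
    At w: Dia Box s requires Box s at some successor in {w}.
      Box s holds at w, so Dia Box s is true at w.
Satisfying worlds: {u, v, x}

u, v, x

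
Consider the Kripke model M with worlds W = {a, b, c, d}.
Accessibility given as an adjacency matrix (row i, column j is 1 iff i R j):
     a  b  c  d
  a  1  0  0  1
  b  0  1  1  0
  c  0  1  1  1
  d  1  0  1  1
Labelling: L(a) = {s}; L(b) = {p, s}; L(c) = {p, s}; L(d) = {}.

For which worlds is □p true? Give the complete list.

Let φ = □p. Evaluate φ at each world:
  a (successors {a, d}): φ is false.
  b (successors {b, c}): φ is true.
  c (successors {b, c, d}): φ is false.
  d (successors {a, c, d}): φ is false.
For instance, at d:
  At d: □p requires p at every successor {a, c, d}.
    p fails at a, so □p is false at d.
Satisfying worlds: {b}

b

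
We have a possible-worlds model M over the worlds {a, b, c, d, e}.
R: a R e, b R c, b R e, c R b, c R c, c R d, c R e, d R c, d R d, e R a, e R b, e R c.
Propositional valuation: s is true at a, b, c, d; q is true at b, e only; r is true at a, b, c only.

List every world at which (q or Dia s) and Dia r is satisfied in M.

Let φ = (q or Dia s) and Dia r. Evaluate φ at each world:
  a (successors {e}): φ is false.
  b (successors {c, e}): φ is true.
  c (successors {b, c, d, e}): φ is true.
  d (successors {c, d}): φ is true.
  e (successors {a, b, c}): φ is true.
For instance, at b:
  At b: q or Dia s is true, Dia r is true, so (q or Dia s) and Dia r is true.
    At b: q is true, Dia s is true, so q or Dia s is true.
      At b: Dia s requires s at some successor in {c, e}.
        s holds at c, so Dia s is true at b.
    At b: Dia r requires r at some successor in {c, e}.
      r holds at c, so Dia r is true at b.
Satisfying worlds: {b, c, d, e}

b, c, d, e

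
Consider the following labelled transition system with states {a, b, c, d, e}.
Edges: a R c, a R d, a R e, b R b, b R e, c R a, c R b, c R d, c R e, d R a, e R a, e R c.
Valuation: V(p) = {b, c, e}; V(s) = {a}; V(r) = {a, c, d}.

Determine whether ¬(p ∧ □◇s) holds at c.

Yes

At c: p ∧ □◇s is false, so ¬(p ∧ □◇s) is true.
  At c: p is true, □◇s is false, so p ∧ □◇s is false.
    At c: □◇s requires ◇s at every successor {a, b, d, e}.
      ◇s fails at a, so □◇s is false at c.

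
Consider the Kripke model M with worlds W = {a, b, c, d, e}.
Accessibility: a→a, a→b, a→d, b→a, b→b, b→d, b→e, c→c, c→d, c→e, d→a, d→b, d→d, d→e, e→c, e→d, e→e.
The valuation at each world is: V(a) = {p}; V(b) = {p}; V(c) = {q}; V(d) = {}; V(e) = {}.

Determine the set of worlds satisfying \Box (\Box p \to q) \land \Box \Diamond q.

none

Let φ = \Box (\Box p \to q) \land \Box \Diamond q. Evaluate φ at each world:
  a (successors {a, b, d}): φ is false.
  b (successors {a, b, d, e}): φ is false.
  c (successors {c, d, e}): φ is false.
  d (successors {a, b, d, e}): φ is false.
  e (successors {c, d, e}): φ is false.
For instance, at d:
  At d: \Box (\Box p \to q) is true, \Box \Diamond q is false, so \Box (\Box p \to q) \land \Box \Diamond q is false.
    At d: \Box (\Box p \to q) requires \Box p \to q at every successor {a, b, d, e}.
      At a: \Box p \to q is true.
      At b: \Box p \to q is true.
      At d: \Box p \to q is true.
      At e: \Box p \to q is true.
    So \Box (\Box p \to q) is true at d.
    At d: \Box \Diamond q requires \Diamond q at every successor {a, b, d, e}.
      \Diamond q fails at a, so \Box \Diamond q is false at d.
Satisfying worlds: none.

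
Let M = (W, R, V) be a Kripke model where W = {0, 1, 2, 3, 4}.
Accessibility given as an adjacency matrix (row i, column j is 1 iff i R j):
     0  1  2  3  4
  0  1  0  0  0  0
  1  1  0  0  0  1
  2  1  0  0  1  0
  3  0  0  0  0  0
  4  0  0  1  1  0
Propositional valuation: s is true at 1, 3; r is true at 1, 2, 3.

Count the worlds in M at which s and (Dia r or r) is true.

2

Recall that Dia ψ holds at a world iff ψ holds at some accessible world.
Let φ = s and (Dia r or r). Evaluate φ at each world:
  0 (successors {0}): φ is false.
  1 (successors {0, 4}): φ is true.
  2 (successors {0, 3}): φ is false.
  3 (successors ∅): φ is true.
  4 (successors {2, 3}): φ is false.
For instance, at 4:
  At 4: s is false, Dia r or r is true, so s and (Dia r or r) is false.
    At 4: Dia r is true, r is false, so Dia r or r is true.
      At 4: Dia r requires r at some successor in {2, 3}.
        r holds at 2, so Dia r is true at 4.
Satisfying worlds: {1, 3}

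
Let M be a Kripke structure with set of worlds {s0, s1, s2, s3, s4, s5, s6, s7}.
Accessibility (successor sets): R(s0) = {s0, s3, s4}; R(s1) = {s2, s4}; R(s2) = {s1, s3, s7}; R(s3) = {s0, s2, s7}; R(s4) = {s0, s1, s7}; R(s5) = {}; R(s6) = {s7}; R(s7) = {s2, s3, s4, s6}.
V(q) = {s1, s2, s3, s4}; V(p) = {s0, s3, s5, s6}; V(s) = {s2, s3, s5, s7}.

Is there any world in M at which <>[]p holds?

Let φ = <>[]p. Evaluate φ at each world:
  s0 (successors {s0, s3, s4}): φ is false.
  s1 (successors {s2, s4}): φ is false.
  s2 (successors {s1, s3, s7}): φ is false.
  s3 (successors {s0, s2, s7}): φ is false.
  s4 (successors {s0, s1, s7}): φ is false.
  s5 (successors ∅): φ is false.
  s6 (successors {s7}): φ is false.
  s7 (successors {s2, s3, s4, s6}): φ is false.
For instance, at s0:
  At s0: <>[]p requires []p at some successor in {s0, s3, s4}.
    At s0: []p is false.
    At s3: []p is false.
    At s4: []p is false.
  So <>[]p is false at s0.

No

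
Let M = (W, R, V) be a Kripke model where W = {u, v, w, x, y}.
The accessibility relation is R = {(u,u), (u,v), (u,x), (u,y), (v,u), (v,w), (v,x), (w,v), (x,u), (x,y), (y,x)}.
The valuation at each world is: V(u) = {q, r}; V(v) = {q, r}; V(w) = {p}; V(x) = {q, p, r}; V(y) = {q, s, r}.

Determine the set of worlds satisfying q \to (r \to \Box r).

u, w, x, y

Let φ = q \to (r \to \Box r). Evaluate φ at each world:
  u (successors {u, v, x, y}): φ is true.
  v (successors {u, w, x}): φ is false.
  w (successors {v}): φ is true.
  x (successors {u, y}): φ is true.
  y (successors {x}): φ is true.
For instance, at y:
  At y: q is true, r \to \Box r is true, so q \to (r \to \Box r) is true.
    At y: r is true, \Box r is true, so r \to \Box r is true.
      At y: \Box r requires r at every successor {x}.
        At x: r is true.
      So \Box r is true at y.
Satisfying worlds: {u, w, x, y}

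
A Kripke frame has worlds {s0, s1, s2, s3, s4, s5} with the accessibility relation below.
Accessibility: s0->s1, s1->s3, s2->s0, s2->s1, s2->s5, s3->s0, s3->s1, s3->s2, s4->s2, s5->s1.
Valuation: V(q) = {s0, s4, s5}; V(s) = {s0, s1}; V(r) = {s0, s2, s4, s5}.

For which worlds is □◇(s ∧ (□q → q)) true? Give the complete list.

s1, s4

Recall that □ψ holds at a world iff ψ holds at every accessible world, and ◇ψ holds iff ψ holds at some accessible world.
Let φ = □◇(s ∧ (□q → q)). Evaluate φ at each world:
  s0 (successors {s1}): φ is false.
  s1 (successors {s3}): φ is true.
  s2 (successors {s0, s1, s5}): φ is false.
  s3 (successors {s0, s1, s2}): φ is false.
  s4 (successors {s2}): φ is true.
  s5 (successors {s1}): φ is false.
For instance, at s4:
  At s4: □◇(s ∧ (□q → q)) requires ◇(s ∧ (□q → q)) at every successor {s2}.
      At s2: ◇(s ∧ (□q → q)) requires s ∧ (□q → q) at some successor in {s0, s1, s5}.
        s ∧ (□q → q) holds at s0, so ◇(s ∧ (□q → q)) is true at s2.
  So □◇(s ∧ (□q → q)) is true at s4.
Satisfying worlds: {s1, s4}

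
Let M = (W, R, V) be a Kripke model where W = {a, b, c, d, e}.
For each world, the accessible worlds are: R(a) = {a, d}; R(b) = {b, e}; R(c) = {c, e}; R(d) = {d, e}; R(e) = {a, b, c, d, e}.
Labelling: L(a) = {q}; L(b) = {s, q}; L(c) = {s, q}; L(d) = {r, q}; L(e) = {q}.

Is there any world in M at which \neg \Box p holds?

Let φ = \neg \Box p. Evaluate φ at each world:
  a (successors {a, d}): φ is true.
  b (successors {b, e}): φ is true.
  c (successors {c, e}): φ is true.
  d (successors {d, e}): φ is true.
  e (successors {a, b, c, d, e}): φ is true.
Detail at a (witness):
  At a: \Box p is false, so \neg \Box p is true.
    At a: \Box p requires p at every successor {a, d}.
      p fails at a, so \Box p is false at a.

Yes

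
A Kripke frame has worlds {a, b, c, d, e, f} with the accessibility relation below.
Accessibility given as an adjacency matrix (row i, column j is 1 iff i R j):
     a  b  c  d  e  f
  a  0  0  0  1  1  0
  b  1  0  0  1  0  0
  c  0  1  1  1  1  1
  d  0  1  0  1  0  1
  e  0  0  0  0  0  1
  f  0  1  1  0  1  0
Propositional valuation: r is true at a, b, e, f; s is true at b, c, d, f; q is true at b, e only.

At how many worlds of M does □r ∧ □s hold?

Let φ = □r ∧ □s. Evaluate φ at each world:
  a (successors {d, e}): φ is false.
  b (successors {a, d}): φ is false.
  c (successors {b, c, d, e, f}): φ is false.
  d (successors {b, d, f}): φ is false.
  e (successors {f}): φ is true.
  f (successors {b, c, e}): φ is false.
For instance, at c:
  At c: □r is false, □s is false, so □r ∧ □s is false.
    At c: □r requires r at every successor {b, c, d, e, f}.
      r fails at c, so □r is false at c.
    At c: □s requires s at every successor {b, c, d, e, f}.
      s fails at e, so □s is false at c.
Satisfying worlds: {e}

1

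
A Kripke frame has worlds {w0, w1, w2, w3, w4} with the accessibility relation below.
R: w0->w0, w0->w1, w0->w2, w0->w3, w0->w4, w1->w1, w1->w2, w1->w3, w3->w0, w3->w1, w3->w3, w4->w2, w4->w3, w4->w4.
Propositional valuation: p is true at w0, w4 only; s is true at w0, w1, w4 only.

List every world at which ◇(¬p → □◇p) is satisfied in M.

w0, w1, w3, w4

Recall that □ψ holds at a world iff ψ holds at every accessible world, and ◇ψ holds iff ψ holds at some accessible world.
Let φ = ◇(¬p → □◇p). Evaluate φ at each world:
  w0 (successors {w0, w1, w2, w3, w4}): φ is true.
  w1 (successors {w1, w2, w3}): φ is true.
  w2 (successors ∅): φ is false.
  w3 (successors {w0, w1, w3}): φ is true.
  w4 (successors {w2, w3, w4}): φ is true.
For instance, at w3:
  At w3: ◇(¬p → □◇p) requires ¬p → □◇p at some successor in {w0, w1, w3}.
    ¬p → □◇p holds at w0, so ◇(¬p → □◇p) is true at w3.
      At w0: ¬p is false, □◇p is false, so ¬p → □◇p is true.
Satisfying worlds: {w0, w1, w3, w4}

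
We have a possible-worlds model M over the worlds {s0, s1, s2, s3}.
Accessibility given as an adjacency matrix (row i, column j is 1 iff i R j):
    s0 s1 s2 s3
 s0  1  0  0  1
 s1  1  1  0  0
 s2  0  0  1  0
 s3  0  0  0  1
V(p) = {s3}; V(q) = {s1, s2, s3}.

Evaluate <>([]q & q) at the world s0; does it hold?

At s0: <>([]q & q) requires []q & q at some successor in {s0, s3}.
  []q & q holds at s3, so <>([]q & q) is true at s0.
    At s3: []q is true, q is true, so []q & q is true.
      At s3: []q requires q at every successor {s3}.
        At s3: q is true.
      So []q is true at s3.

Yes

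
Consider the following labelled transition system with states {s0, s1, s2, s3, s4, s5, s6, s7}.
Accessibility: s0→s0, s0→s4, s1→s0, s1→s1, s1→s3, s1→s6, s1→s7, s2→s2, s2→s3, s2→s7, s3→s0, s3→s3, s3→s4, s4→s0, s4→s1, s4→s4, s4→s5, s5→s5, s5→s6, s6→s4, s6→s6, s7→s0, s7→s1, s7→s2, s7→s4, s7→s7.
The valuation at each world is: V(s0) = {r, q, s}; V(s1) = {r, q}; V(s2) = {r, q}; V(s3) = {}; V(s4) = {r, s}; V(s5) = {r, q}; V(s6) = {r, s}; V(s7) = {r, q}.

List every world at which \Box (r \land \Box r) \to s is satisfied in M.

s0, s1, s2, s3, s4, s6, s7

Recall that \Box ψ holds at a world iff ψ holds at every accessible world, and \Diamond ψ holds iff ψ holds at some accessible world.
Let φ = \Box (r \land \Box r) \to s. Evaluate φ at each world:
  s0 (successors {s0, s4}): φ is true.
  s1 (successors {s0, s1, s3, s6, s7}): φ is true.
  s2 (successors {s2, s3, s7}): φ is true.
  s3 (successors {s0, s3, s4}): φ is true.
  s4 (successors {s0, s1, s4, s5}): φ is true.
  s5 (successors {s5, s6}): φ is false.
  s6 (successors {s4, s6}): φ is true.
  s7 (successors {s0, s1, s2, s4, s7}): φ is true.
For instance, at s5:
  At s5: \Box (r \land \Box r) is true, s is false, so \Box (r \land \Box r) \to s is false.
    At s5: \Box (r \land \Box r) requires r \land \Box r at every successor {s5, s6}.
      At s5: r \land \Box r is true.
      At s6: r \land \Box r is true.
    So \Box (r \land \Box r) is true at s5.
Satisfying worlds: {s0, s1, s2, s3, s4, s6, s7}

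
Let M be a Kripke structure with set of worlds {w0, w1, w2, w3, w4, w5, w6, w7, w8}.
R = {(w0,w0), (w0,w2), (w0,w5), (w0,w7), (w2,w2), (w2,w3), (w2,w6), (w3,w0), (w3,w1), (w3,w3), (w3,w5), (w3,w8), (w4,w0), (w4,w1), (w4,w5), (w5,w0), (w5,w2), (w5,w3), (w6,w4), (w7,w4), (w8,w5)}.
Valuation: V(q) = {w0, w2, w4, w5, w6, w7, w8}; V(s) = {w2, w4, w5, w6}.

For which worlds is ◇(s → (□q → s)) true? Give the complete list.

w0, w2, w3, w4, w5, w6, w7, w8

Recall that □ψ holds at a world iff ψ holds at every accessible world, and ◇ψ holds iff ψ holds at some accessible world.
Let φ = ◇(s → (□q → s)). Evaluate φ at each world:
  w0 (successors {w0, w2, w5, w7}): φ is true.
  w1 (successors ∅): φ is false.
  w2 (successors {w2, w3, w6}): φ is true.
  w3 (successors {w0, w1, w3, w5, w8}): φ is true.
  w4 (successors {w0, w1, w5}): φ is true.
  w5 (successors {w0, w2, w3}): φ is true.
  w6 (successors {w4}): φ is true.
  w7 (successors {w4}): φ is true.
  w8 (successors {w5}): φ is true.
For instance, at w2:
  At w2: ◇(s → (□q → s)) requires s → (□q → s) at some successor in {w2, w3, w6}.
    s → (□q → s) holds at w2, so ◇(s → (□q → s)) is true at w2.
      At w2: s is true, □q → s is true, so s → (□q → s) is true.
Satisfying worlds: {w0, w2, w3, w4, w5, w6, w7, w8}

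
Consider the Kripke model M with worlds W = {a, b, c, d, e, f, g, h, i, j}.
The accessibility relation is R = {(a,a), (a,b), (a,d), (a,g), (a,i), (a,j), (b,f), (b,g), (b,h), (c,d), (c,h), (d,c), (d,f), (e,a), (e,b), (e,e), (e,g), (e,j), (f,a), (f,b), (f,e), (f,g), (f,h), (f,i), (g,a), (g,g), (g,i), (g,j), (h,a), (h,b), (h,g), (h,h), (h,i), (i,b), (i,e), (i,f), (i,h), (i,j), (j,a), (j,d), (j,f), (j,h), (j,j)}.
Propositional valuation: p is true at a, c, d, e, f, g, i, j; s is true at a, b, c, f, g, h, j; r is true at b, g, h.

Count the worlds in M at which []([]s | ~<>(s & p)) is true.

0

Let φ = []([]s | ~<>(s & p)). Evaluate φ at each world:
  a (successors {a, b, d, g, i, j}): φ is false.
  b (successors {f, g, h}): φ is false.
  c (successors {d, h}): φ is false.
  d (successors {c, f}): φ is false.
  e (successors {a, b, e, g, j}): φ is false.
  f (successors {a, b, e, g, h, i}): φ is false.
  g (successors {a, g, i, j}): φ is false.
  h (successors {a, b, g, h, i}): φ is false.
  i (successors {b, e, f, h, j}): φ is false.
  j (successors {a, d, f, h, j}): φ is false.
For instance, at c:
  At c: []([]s | ~<>(s & p)) requires []s | ~<>(s & p) at every successor {d, h}.
    []s | ~<>(s & p) fails at h, so []([]s | ~<>(s & p)) is false at c.
      At h: []s is false, ~<>(s & p) is false, so []s | ~<>(s & p) is false.
Satisfying worlds: none.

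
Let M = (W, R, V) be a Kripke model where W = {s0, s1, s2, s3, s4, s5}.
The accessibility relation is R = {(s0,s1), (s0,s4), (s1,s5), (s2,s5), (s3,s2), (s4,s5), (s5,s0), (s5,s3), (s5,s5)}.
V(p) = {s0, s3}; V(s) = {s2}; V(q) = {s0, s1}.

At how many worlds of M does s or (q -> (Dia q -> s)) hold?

5

Let φ = s or (q -> (Dia q -> s)). Evaluate φ at each world:
  s0 (successors {s1, s4}): φ is false.
  s1 (successors {s5}): φ is true.
  s2 (successors {s5}): φ is true.
  s3 (successors {s2}): φ is true.
  s4 (successors {s5}): φ is true.
  s5 (successors {s0, s3, s5}): φ is true.
For instance, at s4:
  At s4: s is false, q -> (Dia q -> s) is true, so s or (q -> (Dia q -> s)) is true.
    At s4: q is false, Dia q -> s is true, so q -> (Dia q -> s) is true.
      At s4: Dia q is false, s is false, so Dia q -> s is true.
Satisfying worlds: {s1, s2, s3, s4, s5}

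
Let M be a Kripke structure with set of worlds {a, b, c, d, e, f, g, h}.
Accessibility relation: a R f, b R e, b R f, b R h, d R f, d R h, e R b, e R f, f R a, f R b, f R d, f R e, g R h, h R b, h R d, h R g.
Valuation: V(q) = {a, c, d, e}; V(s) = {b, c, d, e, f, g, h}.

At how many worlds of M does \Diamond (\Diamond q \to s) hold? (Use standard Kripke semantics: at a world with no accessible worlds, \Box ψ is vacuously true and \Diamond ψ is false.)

7

Recall that \Diamond ψ holds at a world iff ψ holds at some accessible world.
Let φ = \Diamond (\Diamond q \to s). Evaluate φ at each world:
  a (successors {f}): φ is true.
  b (successors {e, f, h}): φ is true.
  c (successors ∅): φ is false.
  d (successors {f, h}): φ is true.
  e (successors {b, f}): φ is true.
  f (successors {a, b, d, e}): φ is true.
  g (successors {h}): φ is true.
  h (successors {b, d, g}): φ is true.
For instance, at e:
  At e: \Diamond (\Diamond q \to s) requires \Diamond q \to s at some successor in {b, f}.
    \Diamond q \to s holds at b, so \Diamond (\Diamond q \to s) is true at e.
      At b: \Diamond q is true, s is true, so \Diamond q \to s is true.
Satisfying worlds: {a, b, d, e, f, g, h}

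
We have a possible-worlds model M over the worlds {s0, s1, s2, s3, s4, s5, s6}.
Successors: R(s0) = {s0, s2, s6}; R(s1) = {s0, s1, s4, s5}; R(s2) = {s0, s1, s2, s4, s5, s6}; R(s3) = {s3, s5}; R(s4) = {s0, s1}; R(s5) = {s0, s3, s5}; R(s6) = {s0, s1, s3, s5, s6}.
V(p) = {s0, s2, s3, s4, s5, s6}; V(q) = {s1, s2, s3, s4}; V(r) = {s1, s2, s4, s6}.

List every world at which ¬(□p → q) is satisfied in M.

Let φ = ¬(□p → q). Evaluate φ at each world:
  s0 (successors {s0, s2, s6}): φ is true.
  s1 (successors {s0, s1, s4, s5}): φ is false.
  s2 (successors {s0, s1, s2, s4, s5, s6}): φ is false.
  s3 (successors {s3, s5}): φ is false.
  s4 (successors {s0, s1}): φ is false.
  s5 (successors {s0, s3, s5}): φ is true.
  s6 (successors {s0, s1, s3, s5, s6}): φ is false.
For instance, at s2:
  At s2: □p → q is true, so ¬(□p → q) is false.
    At s2: □p is false, q is true, so □p → q is true.
      At s2: □p requires p at every successor {s0, s1, s2, s4, s5, s6}.
        p fails at s1, so □p is false at s2.
Satisfying worlds: {s0, s5}

s0, s5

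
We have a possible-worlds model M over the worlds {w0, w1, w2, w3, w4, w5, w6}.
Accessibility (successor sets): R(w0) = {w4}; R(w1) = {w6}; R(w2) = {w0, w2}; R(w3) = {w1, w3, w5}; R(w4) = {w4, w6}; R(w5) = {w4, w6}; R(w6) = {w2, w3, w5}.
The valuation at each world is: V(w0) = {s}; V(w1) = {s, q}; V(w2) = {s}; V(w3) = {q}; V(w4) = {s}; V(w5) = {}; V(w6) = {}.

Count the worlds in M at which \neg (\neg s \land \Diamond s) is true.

4

Let φ = \neg (\neg s \land \Diamond s). Evaluate φ at each world:
  w0 (successors {w4}): φ is true.
  w1 (successors {w6}): φ is true.
  w2 (successors {w0, w2}): φ is true.
  w3 (successors {w1, w3, w5}): φ is false.
  w4 (successors {w4, w6}): φ is true.
  w5 (successors {w4, w6}): φ is false.
  w6 (successors {w2, w3, w5}): φ is false.
For instance, at w4:
  At w4: \neg s \land \Diamond s is false, so \neg (\neg s \land \Diamond s) is true.
    At w4: \neg s is false, \Diamond s is true, so \neg s \land \Diamond s is false.
      At w4: \Diamond s requires s at some successor in {w4, w6}.
        s holds at w4, so \Diamond s is true at w4.
Satisfying worlds: {w0, w1, w2, w4}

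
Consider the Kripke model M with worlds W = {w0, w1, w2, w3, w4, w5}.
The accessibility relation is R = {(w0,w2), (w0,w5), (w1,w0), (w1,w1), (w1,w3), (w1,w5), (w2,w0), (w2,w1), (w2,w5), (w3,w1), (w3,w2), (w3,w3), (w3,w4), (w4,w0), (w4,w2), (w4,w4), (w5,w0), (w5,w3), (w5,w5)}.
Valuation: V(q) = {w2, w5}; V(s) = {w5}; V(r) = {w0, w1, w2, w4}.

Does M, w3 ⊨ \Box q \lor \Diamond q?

Yes

At w3: \Box q is false, \Diamond q is true, so \Box q \lor \Diamond q is true.
  At w3: \Box q requires q at every successor {w1, w2, w3, w4}.
    q fails at w1, so \Box q is false at w3.
  At w3: \Diamond q requires q at some successor in {w1, w2, w3, w4}.
    q holds at w2, so \Diamond q is true at w3.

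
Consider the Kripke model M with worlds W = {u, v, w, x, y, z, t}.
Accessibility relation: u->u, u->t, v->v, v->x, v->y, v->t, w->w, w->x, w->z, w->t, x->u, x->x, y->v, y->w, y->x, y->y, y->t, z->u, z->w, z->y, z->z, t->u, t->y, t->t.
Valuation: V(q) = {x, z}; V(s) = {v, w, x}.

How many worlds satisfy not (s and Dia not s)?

4

Let φ = not (s and Dia not s). Evaluate φ at each world:
  u (successors {u, t}): φ is true.
  v (successors {v, x, y, t}): φ is false.
  w (successors {w, x, z, t}): φ is false.
  x (successors {u, x}): φ is false.
  y (successors {v, w, x, y, t}): φ is true.
  z (successors {u, w, y, z}): φ is true.
  t (successors {u, y, t}): φ is true.
For instance, at y:
  At y: s and Dia not s is false, so not (s and Dia not s) is true.
    At y: s is false, Dia not s is true, so s and Dia not s is false.
      At y: Dia not s requires not s at some successor in {v, w, x, y, t}.
        not s holds at y, so Dia not s is true at y.
Satisfying worlds: {u, y, z, t}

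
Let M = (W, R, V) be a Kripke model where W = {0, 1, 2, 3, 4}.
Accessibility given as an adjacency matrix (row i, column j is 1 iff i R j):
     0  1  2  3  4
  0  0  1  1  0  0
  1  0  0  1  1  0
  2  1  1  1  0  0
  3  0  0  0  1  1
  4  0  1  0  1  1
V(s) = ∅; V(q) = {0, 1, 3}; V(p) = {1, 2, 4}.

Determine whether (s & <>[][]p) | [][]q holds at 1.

Recall that []ψ holds at a world iff ψ holds at every accessible world, and <>ψ holds iff ψ holds at some accessible world.
At 1: s & <>[][]p is false, [][]q is false, so (s & <>[][]p) | [][]q is false.
  At 1: s is false, <>[][]p is false, so s & <>[][]p is false.
    At 1: <>[][]p requires [][]p at some successor in {2, 3}.
      At 2: [][]p is false.
      At 3: [][]p is false.
    So <>[][]p is false at 1.
  At 1: [][]q requires []q at every successor {2, 3}.
    []q fails at 2, so [][]q is false at 1.
      At 2: []q requires q at every successor {0, 1, 2}.
        q fails at 2, so []q is false at 2.

No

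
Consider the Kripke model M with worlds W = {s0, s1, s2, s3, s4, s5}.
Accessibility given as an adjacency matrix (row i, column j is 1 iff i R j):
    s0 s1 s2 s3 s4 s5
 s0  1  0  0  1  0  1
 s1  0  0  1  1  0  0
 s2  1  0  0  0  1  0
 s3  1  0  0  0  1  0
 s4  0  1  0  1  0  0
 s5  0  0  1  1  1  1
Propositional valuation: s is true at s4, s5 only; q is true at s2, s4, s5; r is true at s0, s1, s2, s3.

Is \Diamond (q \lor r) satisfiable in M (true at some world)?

Recall that \Diamond ψ holds at a world iff ψ holds at some accessible world.
Let φ = \Diamond (q \lor r). Evaluate φ at each world:
  s0 (successors {s0, s3, s5}): φ is true.
  s1 (successors {s2, s3}): φ is true.
  s2 (successors {s0, s4}): φ is true.
  s3 (successors {s0, s4}): φ is true.
  s4 (successors {s1, s3}): φ is true.
  s5 (successors {s2, s3, s4, s5}): φ is true.
Detail at s0 (witness):
  At s0: \Diamond (q \lor r) requires q \lor r at some successor in {s0, s3, s5}.
    q \lor r holds at s0, so \Diamond (q \lor r) is true at s0.

Yes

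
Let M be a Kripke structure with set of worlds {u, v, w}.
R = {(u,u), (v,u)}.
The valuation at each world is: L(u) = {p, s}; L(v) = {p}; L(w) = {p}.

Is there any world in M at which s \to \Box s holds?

Let φ = s \to \Box s. Evaluate φ at each world:
  u (successors {u}): φ is true.
  v (successors {u}): φ is true.
  w (successors ∅): φ is true.
Detail at u (witness):
  At u: s is true, \Box s is true, so s \to \Box s is true.
    At u: \Box s requires s at every successor {u}.
      At u: s is true.
    So \Box s is true at u.

Yes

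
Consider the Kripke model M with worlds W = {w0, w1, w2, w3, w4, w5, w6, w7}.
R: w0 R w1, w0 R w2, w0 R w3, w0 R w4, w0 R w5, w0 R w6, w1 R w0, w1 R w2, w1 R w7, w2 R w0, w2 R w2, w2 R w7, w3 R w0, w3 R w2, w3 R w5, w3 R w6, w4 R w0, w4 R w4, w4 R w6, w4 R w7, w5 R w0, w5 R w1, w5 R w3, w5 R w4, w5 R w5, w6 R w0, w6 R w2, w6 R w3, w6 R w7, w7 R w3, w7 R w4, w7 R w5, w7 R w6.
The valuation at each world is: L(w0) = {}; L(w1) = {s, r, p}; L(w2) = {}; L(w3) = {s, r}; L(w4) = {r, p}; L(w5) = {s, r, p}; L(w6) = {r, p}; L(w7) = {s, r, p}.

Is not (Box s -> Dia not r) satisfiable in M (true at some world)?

Let φ = not (Box s -> Dia not r). Evaluate φ at each world:
  w0 (successors {w1, w2, w3, w4, w5, w6}): φ is false.
  w1 (successors {w0, w2, w7}): φ is false.
  w2 (successors {w0, w2, w7}): φ is false.
  w3 (successors {w0, w2, w5, w6}): φ is false.
  w4 (successors {w0, w4, w6, w7}): φ is false.
  w5 (successors {w0, w1, w3, w4, w5}): φ is false.
  w6 (successors {w0, w2, w3, w7}): φ is false.
  w7 (successors {w3, w4, w5, w6}): φ is false.
For instance, at w5:
  At w5: Box s -> Dia not r is true, so not (Box s -> Dia not r) is false.
    At w5: Box s is false, Dia not r is true, so Box s -> Dia not r is true.
      At w5: Box s requires s at every successor {w0, w1, w3, w4, w5}.
        s fails at w0, so Box s is false at w5.
      At w5: Dia not r requires not r at some successor in {w0, w1, w3, w4, w5}.
        not r holds at w0, so Dia not r is true at w5.

No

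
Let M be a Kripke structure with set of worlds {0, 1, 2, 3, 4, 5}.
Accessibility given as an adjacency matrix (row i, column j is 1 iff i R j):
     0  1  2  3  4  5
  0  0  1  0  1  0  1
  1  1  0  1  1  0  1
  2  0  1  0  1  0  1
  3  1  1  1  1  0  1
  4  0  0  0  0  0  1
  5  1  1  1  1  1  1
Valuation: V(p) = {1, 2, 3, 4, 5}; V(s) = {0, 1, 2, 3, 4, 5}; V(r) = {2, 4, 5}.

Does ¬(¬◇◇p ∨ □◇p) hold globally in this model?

Let φ = ¬(¬◇◇p ∨ □◇p). Evaluate φ at each world:
  0 (successors {1, 3, 5}): φ is false.
  1 (successors {0, 2, 3, 5}): φ is false.
  2 (successors {1, 3, 5}): φ is false.
  3 (successors {0, 1, 2, 3, 5}): φ is false.
  4 (successors {5}): φ is false.
  5 (successors {0, 1, 2, 3, 4, 5}): φ is false.
Detail at 0 (counterexample):
  At 0: ¬◇◇p ∨ □◇p is true, so ¬(¬◇◇p ∨ □◇p) is false.
    At 0: ¬◇◇p is false, □◇p is true, so ¬◇◇p ∨ □◇p is true.
      At 0: ◇◇p is true, so ¬◇◇p is false.
      At 0: □◇p requires ◇p at every successor {1, 3, 5}.
        At 1: ◇p is true.
        At 3: ◇p is true.
        At 5: ◇p is true.
      So □◇p is true at 0.

No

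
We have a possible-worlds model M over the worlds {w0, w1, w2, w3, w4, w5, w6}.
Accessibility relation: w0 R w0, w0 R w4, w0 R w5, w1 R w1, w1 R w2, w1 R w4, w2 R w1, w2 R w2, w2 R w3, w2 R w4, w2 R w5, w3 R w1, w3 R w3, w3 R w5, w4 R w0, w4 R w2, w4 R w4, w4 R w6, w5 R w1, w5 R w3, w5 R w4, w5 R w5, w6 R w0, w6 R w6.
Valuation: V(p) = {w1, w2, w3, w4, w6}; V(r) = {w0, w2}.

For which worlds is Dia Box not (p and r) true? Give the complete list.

Let φ = Dia Box not (p and r). Evaluate φ at each world:
  w0 (successors {w0, w4, w5}): φ is true.
  w1 (successors {w1, w2, w4}): φ is false.
  w2 (successors {w1, w2, w3, w4, w5}): φ is true.
  w3 (successors {w1, w3, w5}): φ is true.
  w4 (successors {w0, w2, w4, w6}): φ is true.
  w5 (successors {w1, w3, w4, w5}): φ is true.
  w6 (successors {w0, w6}): φ is true.
For instance, at w0:
  At w0: Dia Box not (p and r) requires Box not (p and r) at some successor in {w0, w4, w5}.
    Box not (p and r) holds at w0, so Dia Box not (p and r) is true at w0.
      At w0: Box not (p and r) requires not (p and r) at every successor {w0, w4, w5}.
        At w0: not (p and r) is true.
        At w4: not (p and r) is true.
        At w5: not (p and r) is true.
      So Box not (p and r) is true at w0.
Satisfying worlds: {w0, w2, w3, w4, w5, w6}

w0, w2, w3, w4, w5, w6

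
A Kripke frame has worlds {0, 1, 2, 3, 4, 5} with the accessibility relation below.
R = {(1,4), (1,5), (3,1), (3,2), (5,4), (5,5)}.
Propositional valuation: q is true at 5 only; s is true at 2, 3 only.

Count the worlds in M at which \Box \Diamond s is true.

3

Recall that \Box ψ holds at a world iff ψ holds at every accessible world, and \Diamond ψ holds iff ψ holds at some accessible world.
Let φ = \Box \Diamond s. Evaluate φ at each world:
  0 (successors ∅): φ is true.
  1 (successors {4, 5}): φ is false.
  2 (successors ∅): φ is true.
  3 (successors {1, 2}): φ is false.
  4 (successors ∅): φ is true.
  5 (successors {4, 5}): φ is false.
For instance, at 3:
  At 3: \Box \Diamond s requires \Diamond s at every successor {1, 2}.
    \Diamond s fails at 1, so \Box \Diamond s is false at 3.
      At 1: \Diamond s requires s at some successor in {4, 5}.
        At 4: s is false.
        At 5: s is false.
      So \Diamond s is false at 1.
Satisfying worlds: {0, 2, 4}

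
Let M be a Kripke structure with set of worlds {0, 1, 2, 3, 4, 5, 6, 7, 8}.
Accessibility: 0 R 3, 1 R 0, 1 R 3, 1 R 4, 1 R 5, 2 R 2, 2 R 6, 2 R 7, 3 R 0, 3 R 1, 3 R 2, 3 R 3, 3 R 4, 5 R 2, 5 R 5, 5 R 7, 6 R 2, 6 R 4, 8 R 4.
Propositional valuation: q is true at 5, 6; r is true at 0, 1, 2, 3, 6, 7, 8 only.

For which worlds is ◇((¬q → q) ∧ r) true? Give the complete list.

2

Let φ = ◇((¬q → q) ∧ r). Evaluate φ at each world:
  0 (successors {3}): φ is false.
  1 (successors {0, 3, 4, 5}): φ is false.
  2 (successors {2, 6, 7}): φ is true.
  3 (successors {0, 1, 2, 3, 4}): φ is false.
  4 (successors ∅): φ is false.
  5 (successors {2, 5, 7}): φ is false.
  6 (successors {2, 4}): φ is false.
  7 (successors ∅): φ is false.
  8 (successors {4}): φ is false.
For instance, at 1:
  At 1: ◇((¬q → q) ∧ r) requires (¬q → q) ∧ r at some successor in {0, 3, 4, 5}.
    At 0: (¬q → q) ∧ r is false.
    At 3: (¬q → q) ∧ r is false.
    At 4: (¬q → q) ∧ r is false.
    At 5: (¬q → q) ∧ r is false.
  So ◇((¬q → q) ∧ r) is false at 1.
Satisfying worlds: {2}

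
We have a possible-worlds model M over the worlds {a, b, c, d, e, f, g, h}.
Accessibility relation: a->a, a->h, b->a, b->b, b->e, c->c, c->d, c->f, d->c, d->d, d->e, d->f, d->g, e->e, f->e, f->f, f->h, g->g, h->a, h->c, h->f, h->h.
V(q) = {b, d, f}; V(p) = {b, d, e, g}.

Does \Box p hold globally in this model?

No

Recall that \Box ψ holds at a world iff ψ holds at every accessible world, and \Diamond ψ holds iff ψ holds at some accessible world.
Let φ = \Box p. Evaluate φ at each world:
  a (successors {a, h}): φ is false.
  b (successors {a, b, e}): φ is false.
  c (successors {c, d, f}): φ is false.
  d (successors {c, d, e, f, g}): φ is false.
  e (successors {e}): φ is true.
  f (successors {e, f, h}): φ is false.
  g (successors {g}): φ is true.
  h (successors {a, c, f, h}): φ is false.
Detail at a (counterexample):
  At a: \Box p requires p at every successor {a, h}.
    p fails at a, so \Box p is false at a.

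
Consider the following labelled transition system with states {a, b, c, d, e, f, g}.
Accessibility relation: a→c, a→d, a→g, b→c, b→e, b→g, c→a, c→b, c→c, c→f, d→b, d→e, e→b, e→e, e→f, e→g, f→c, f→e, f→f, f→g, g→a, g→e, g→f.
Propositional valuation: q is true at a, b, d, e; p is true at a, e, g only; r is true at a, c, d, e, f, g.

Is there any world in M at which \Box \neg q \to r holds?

Yes

Let φ = \Box \neg q \to r. Evaluate φ at each world:
  a (successors {c, d, g}): φ is true.
  b (successors {c, e, g}): φ is true.
  c (successors {a, b, c, f}): φ is true.
  d (successors {b, e}): φ is true.
  e (successors {b, e, f, g}): φ is true.
  f (successors {c, e, f, g}): φ is true.
  g (successors {a, e, f}): φ is true.
Detail at a (witness):
  At a: \Box \neg q is false, r is true, so \Box \neg q \to r is true.
    At a: \Box \neg q requires \neg q at every successor {c, d, g}.
      \neg q fails at d, so \Box \neg q is false at a.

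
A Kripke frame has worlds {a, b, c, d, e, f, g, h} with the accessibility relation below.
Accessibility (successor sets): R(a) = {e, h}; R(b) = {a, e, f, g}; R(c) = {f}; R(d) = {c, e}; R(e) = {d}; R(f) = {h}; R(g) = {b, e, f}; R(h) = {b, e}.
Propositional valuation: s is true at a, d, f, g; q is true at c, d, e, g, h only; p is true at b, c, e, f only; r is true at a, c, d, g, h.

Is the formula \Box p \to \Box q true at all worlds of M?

Let φ = \Box p \to \Box q. Evaluate φ at each world:
  a (successors {e, h}): φ is true.
  b (successors {a, e, f, g}): φ is true.
  c (successors {f}): φ is false.
  d (successors {c, e}): φ is true.
  e (successors {d}): φ is true.
  f (successors {h}): φ is true.
  g (successors {b, e, f}): φ is false.
  h (successors {b, e}): φ is false.
Detail at c (counterexample):
  At c: \Box p is true, \Box q is false, so \Box p \to \Box q is false.
    At c: \Box p requires p at every successor {f}.
      At f: p is true.
    So \Box p is true at c.
    At c: \Box q requires q at every successor {f}.
      q fails at f, so \Box q is false at c.

No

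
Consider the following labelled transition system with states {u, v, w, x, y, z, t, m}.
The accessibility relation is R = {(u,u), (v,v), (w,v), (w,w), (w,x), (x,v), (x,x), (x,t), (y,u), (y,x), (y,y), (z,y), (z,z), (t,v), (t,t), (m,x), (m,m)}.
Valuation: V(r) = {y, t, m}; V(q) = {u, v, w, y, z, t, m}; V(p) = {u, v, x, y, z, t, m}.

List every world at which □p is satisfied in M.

u, v, x, y, z, t, m

Recall that □ψ holds at a world iff ψ holds at every accessible world, and ◇ψ holds iff ψ holds at some accessible world.
Let φ = □p. Evaluate φ at each world:
  u (successors {u}): φ is true.
  v (successors {v}): φ is true.
  w (successors {v, w, x}): φ is false.
  x (successors {v, x, t}): φ is true.
  y (successors {u, x, y}): φ is true.
  z (successors {y, z}): φ is true.
  t (successors {v, t}): φ is true.
  m (successors {x, m}): φ is true.
For instance, at z:
  At z: □p requires p at every successor {y, z}.
    At y: p is true.
    At z: p is true.
  So □p is true at z.
Satisfying worlds: {u, v, x, y, z, t, m}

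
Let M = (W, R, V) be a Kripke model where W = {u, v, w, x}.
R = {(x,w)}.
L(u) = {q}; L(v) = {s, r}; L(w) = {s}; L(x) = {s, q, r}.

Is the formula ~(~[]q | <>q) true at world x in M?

Recall that []ψ holds at a world iff ψ holds at every accessible world, and <>ψ holds iff ψ holds at some accessible world.
At x: ~[]q | <>q is true, so ~(~[]q | <>q) is false.
  At x: ~[]q is true, <>q is false, so ~[]q | <>q is true.
    At x: []q is false, so ~[]q is true.
      At x: []q requires q at every successor {w}.
        q fails at w, so []q is false at x.
    At x: <>q requires q at some successor in {w}.
      At w: q is false.
    So <>q is false at x.

No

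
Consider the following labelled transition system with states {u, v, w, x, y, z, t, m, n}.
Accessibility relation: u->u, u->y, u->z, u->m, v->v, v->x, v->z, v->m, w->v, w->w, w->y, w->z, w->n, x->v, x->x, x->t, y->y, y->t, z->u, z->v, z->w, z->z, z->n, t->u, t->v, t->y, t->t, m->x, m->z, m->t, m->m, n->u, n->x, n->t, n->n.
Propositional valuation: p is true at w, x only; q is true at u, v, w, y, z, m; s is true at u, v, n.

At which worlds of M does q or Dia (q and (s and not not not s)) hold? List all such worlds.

Recall that Dia ψ holds at a world iff ψ holds at some accessible world.
Let φ = q or Dia (q and (s and not not not s)). Evaluate φ at each world:
  u (successors {u, y, z, m}): φ is true.
  v (successors {v, x, z, m}): φ is true.
  w (successors {v, w, y, z, n}): φ is true.
  x (successors {v, x, t}): φ is false.
  y (successors {y, t}): φ is true.
  z (successors {u, v, w, z, n}): φ is true.
  t (successors {u, v, y, t}): φ is false.
  m (successors {x, z, t, m}): φ is true.
  n (successors {u, x, t, n}): φ is false.
For instance, at v:
  At v: q is true, Dia (q and (s and not not not s)) is false, so q or Dia (q and (s and not not not s)) is true.
    At v: Dia (q and (s and not not not s)) requires q and (s and not not not s) at some successor in {v, x, z, m}.
      At v: q and (s and not not not s) is false.
      At x: q and (s and not not not s) is false.
      At z: q and (s and not not not s) is false.
      At m: q and (s and not not not s) is false.
    So Dia (q and (s and not not not s)) is false at v.
Satisfying worlds: {u, v, w, y, z, m}

u, v, w, y, z, m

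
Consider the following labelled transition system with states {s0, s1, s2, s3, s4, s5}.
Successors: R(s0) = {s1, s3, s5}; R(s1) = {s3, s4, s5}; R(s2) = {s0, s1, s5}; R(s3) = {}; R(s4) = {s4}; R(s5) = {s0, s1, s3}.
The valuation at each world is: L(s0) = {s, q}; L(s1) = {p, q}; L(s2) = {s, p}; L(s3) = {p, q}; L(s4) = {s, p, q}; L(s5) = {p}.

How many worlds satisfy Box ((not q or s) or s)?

2

Let φ = Box ((not q or s) or s). Evaluate φ at each world:
  s0 (successors {s1, s3, s5}): φ is false.
  s1 (successors {s3, s4, s5}): φ is false.
  s2 (successors {s0, s1, s5}): φ is false.
  s3 (successors ∅): φ is true.
  s4 (successors {s4}): φ is true.
  s5 (successors {s0, s1, s3}): φ is false.
For instance, at s4:
  At s4: Box ((not q or s) or s) requires (not q or s) or s at every successor {s4}.
    At s4: (not q or s) or s is true.
  So Box ((not q or s) or s) is true at s4.
Satisfying worlds: {s3, s4}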